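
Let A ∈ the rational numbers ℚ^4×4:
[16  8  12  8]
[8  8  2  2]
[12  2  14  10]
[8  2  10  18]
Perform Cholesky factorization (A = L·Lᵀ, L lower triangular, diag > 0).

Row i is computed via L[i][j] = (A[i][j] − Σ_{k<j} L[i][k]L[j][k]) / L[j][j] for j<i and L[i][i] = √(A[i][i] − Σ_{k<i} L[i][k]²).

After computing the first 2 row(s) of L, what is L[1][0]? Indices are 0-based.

Step 1: L[0][0] = √(16) = 4.
  L[1][0] = (8) / L[0][0] = 2.
Step 2: L[1][1] = √(4) = 2.

L[1][0] = 2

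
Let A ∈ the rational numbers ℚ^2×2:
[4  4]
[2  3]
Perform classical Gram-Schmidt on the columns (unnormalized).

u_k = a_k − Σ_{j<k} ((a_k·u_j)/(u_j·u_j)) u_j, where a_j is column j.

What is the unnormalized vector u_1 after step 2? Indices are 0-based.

Step 1: u_0 = a_0 = (4, 2).
Step 2: u_1 = a_1 − (11/10)·u_0 = (-2/5, 4/5).

u_1 = (-2/5, 4/5)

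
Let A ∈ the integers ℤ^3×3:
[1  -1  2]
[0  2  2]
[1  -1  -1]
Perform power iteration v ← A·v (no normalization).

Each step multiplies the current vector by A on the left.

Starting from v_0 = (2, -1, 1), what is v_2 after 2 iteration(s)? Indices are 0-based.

v_0 = (2, -1, 1).
v_1 = A·v_0 = (5, 0, 2).
v_2 = A·v_1 = (9, 4, 3).

v_2 = (9, 4, 3)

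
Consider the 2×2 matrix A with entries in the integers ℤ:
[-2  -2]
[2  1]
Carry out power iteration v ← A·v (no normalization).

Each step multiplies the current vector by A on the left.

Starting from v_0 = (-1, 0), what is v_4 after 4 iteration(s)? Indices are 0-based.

v_0 = (-1, 0).
v_1 = A·v_0 = (2, -2).
v_2 = A·v_1 = (0, 2).
v_3 = A·v_2 = (-4, 2).
v_4 = A·v_3 = (4, -6).

v_4 = (4, -6)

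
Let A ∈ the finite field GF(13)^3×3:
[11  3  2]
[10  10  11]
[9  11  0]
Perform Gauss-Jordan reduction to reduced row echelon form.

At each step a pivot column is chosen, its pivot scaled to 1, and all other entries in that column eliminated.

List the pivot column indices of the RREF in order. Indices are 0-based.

pivot columns: 0, 1, 2

pivot(0,0)=11: scale R0 → (1, 5, 12)
  clear (1,0): R1 −= (10)R0 → (0, 12, 8)
  clear (2,0): R2 −= (9)R0 → (0, 5, 9)
pivot(1,1)=12: scale R1 → (0, 1, 5)
  clear (0,1): R0 −= (5)R1 → (1, 0, 0)
  clear (2,1): R2 −= (5)R1 → (0, 0, 10)
pivot(2,2)=10: scale R2 → (0, 0, 1)
  clear (1,2): R1 −= (5)R2 → (0, 1, 0)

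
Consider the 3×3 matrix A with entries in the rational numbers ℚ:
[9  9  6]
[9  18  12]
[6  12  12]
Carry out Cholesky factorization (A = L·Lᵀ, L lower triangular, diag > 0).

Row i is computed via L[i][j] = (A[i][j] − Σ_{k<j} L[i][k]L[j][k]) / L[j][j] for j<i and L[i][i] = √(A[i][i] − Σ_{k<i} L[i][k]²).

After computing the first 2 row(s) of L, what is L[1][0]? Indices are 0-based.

Step 1: L[0][0] = √(9) = 3.
  L[1][0] = (9) / L[0][0] = 3.
Step 2: L[1][1] = √(9) = 3.

L[1][0] = 3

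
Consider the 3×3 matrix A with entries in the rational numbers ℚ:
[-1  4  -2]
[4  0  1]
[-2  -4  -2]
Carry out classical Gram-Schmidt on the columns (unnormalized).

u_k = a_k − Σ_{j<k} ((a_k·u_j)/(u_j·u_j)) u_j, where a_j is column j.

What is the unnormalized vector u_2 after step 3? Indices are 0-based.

u_2 = (-52/41, -39/41, -52/41)

Step 1: u_0 = a_0 = (-1, 4, -2).
Step 2: u_1 = a_1 − (4/21)·u_0 = (88/21, -16/21, -76/21).
Step 3: u_2 = a_2 − (10/21)·u_0 − (-5/82)·u_1 = (-52/41, -39/41, -52/41).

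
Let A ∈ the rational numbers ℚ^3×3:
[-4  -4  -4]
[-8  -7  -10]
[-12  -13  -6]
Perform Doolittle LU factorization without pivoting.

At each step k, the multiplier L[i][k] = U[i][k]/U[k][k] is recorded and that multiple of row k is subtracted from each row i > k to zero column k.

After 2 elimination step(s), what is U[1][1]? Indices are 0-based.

U[1][1] = 1

[col 0] pivot -4
  R1 -= 2*R0 → (0, 1, -2)  (L[1][0] := 2)
  R2 -= 3*R0 → (0, -1, 6)  (L[2][0] := 3)
[col 1] pivot 1
  R2 -= -1*R1 → (0, 0, 4)  (L[2][1] := -1)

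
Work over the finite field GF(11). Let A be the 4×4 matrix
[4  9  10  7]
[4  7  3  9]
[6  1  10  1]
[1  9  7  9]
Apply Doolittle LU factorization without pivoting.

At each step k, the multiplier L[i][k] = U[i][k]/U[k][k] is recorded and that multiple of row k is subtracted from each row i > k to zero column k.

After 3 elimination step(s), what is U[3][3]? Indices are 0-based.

U[3][3] = 3

Step 1: pivot at (0,0) is 4.
  row1 ← row1 − (1)·row0  ⇒  L[1][0]=1, U row1=(0, 9, 4, 2)
  row2 ← row2 − (7)·row0  ⇒  L[2][0]=7, U row2=(0, 4, 6, 7)
  row3 ← row3 − (3)·row0  ⇒  L[3][0]=3, U row3=(0, 4, 10, 10)
Step 2: pivot at (1,1) is 9.
  row2 ← row2 − (9)·row1  ⇒  L[2][1]=9, U row2=(0, 0, 3, 0)
  row3 ← row3 − (9)·row1  ⇒  L[3][1]=9, U row3=(0, 0, 7, 3)
Step 3: pivot at (2,2) is 3.
  row3 ← row3 − (6)·row2  ⇒  L[3][2]=6, U row3=(0, 0, 0, 3)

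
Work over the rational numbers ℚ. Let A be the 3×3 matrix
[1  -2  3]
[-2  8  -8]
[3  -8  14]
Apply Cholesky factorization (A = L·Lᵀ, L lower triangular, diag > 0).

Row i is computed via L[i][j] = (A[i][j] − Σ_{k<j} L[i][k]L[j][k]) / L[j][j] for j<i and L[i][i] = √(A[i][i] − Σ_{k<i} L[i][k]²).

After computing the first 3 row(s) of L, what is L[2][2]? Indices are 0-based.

Step 1: L[0][0] = √(1) = 1.
  L[1][0] = (-2) / L[0][0] = -2.
Step 2: L[1][1] = √(4) = 2.
  L[2][0] = (3) / L[0][0] = 3.
  L[2][1] = (-2) / L[1][1] = -1.
Step 3: L[2][2] = √(4) = 2.

L[2][2] = 2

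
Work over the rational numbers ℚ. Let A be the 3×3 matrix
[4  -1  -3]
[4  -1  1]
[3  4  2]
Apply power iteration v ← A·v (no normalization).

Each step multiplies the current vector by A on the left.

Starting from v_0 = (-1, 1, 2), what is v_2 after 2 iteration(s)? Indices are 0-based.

v_2 = (-56, -36, -35)

v_0 = (-1, 1, 2).
v_1 = A·v_0 = (-11, -3, 5).
v_2 = A·v_1 = (-56, -36, -35).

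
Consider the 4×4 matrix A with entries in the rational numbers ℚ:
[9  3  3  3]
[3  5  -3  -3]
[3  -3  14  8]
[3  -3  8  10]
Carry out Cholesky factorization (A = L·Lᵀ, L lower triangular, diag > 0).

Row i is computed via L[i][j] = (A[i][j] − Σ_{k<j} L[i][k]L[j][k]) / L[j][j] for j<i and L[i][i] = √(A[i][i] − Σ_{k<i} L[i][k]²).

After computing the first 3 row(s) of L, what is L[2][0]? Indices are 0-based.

L[2][0] = 1

Step 1: L[0][0] = √(9) = 3.
  L[1][0] = (3) / L[0][0] = 1.
Step 2: L[1][1] = √(4) = 2.
  L[2][0] = (3) / L[0][0] = 1.
  L[2][1] = (-4) / L[1][1] = -2.
Step 3: L[2][2] = √(9) = 3.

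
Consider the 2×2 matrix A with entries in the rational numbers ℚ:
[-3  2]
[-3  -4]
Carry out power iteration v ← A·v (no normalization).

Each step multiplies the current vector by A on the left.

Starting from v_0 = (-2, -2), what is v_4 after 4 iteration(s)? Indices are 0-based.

v_0 = (-2, -2).
v_1 = A·v_0 = (2, 14).
v_2 = A·v_1 = (22, -62).
v_3 = A·v_2 = (-190, 182).
v_4 = A·v_3 = (934, -158).

v_4 = (934, -158)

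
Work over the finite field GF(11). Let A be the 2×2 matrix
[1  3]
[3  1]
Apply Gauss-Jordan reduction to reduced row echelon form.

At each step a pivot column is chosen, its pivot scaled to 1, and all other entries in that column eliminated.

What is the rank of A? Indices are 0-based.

rank = 2

[1] R0 /= 1  ⇒  (1, 3)
     R1 -= 3·R0  ⇒  (0, 3)
[2] R1 /= 3  ⇒  (0, 1)
     R0 -= 3·R1  ⇒  (1, 0)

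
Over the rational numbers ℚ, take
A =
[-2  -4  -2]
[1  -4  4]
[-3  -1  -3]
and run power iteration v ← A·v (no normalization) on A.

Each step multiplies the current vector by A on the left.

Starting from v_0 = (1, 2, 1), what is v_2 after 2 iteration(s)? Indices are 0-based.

v_0 = (1, 2, 1).
v_1 = A·v_0 = (-12, -3, -8).
v_2 = A·v_1 = (52, -32, 63).

v_2 = (52, -32, 63)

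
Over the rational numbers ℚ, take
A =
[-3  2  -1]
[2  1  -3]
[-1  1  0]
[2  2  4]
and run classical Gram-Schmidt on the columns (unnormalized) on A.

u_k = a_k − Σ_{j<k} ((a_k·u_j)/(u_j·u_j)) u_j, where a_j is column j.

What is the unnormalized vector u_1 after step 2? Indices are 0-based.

u_1 = (11/6, 10/9, 17/18, 19/9)

Step 1: u_0 = a_0 = (-3, 2, -1, 2).
Step 2: u_1 = a_1 − (-1/18)·u_0 = (11/6, 10/9, 17/18, 19/9).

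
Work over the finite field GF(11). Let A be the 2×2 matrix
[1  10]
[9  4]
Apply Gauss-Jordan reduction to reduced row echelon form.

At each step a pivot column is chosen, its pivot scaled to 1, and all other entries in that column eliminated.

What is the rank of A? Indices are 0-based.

pivot(0,0)=1: scale R0 → (1, 10)
  clear (1,0): R1 −= (9)R0 → (0, 2)
pivot(1,1)=2: scale R1 → (0, 1)
  clear (0,1): R0 −= (10)R1 → (1, 0)

rank = 2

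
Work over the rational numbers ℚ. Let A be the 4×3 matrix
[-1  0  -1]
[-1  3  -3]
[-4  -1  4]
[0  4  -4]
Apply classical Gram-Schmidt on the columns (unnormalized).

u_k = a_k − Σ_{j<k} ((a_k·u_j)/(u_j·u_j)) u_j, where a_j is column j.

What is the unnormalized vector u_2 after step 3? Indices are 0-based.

Step 1: u_0 = a_0 = (-1, -1, -4, 0).
Step 2: u_1 = a_1 − (1/18)·u_0 = (1/18, 55/18, -7/9, 4).
Step 3: u_2 = a_2 − (-2/3)·u_0 − (-510/467)·u_1 = (-750/467, -154/467, 226/467, 172/467).

u_2 = (-750/467, -154/467, 226/467, 172/467)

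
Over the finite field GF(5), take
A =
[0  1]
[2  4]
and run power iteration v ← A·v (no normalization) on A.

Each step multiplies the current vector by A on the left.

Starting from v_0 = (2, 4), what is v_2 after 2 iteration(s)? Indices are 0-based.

v_0 = (2, 4).
v_1 = A·v_0 = (4, 0).
v_2 = A·v_1 = (0, 3).

v_2 = (0, 3)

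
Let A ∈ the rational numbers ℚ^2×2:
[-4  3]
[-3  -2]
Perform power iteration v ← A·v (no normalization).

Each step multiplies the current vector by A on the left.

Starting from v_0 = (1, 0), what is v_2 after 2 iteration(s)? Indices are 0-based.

v_2 = (7, 18)

v_0 = (1, 0).
v_1 = A·v_0 = (-4, -3).
v_2 = A·v_1 = (7, 18).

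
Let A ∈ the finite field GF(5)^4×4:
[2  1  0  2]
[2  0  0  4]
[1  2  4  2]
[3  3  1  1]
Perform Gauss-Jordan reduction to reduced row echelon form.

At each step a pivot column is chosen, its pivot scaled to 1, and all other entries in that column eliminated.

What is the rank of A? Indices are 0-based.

rank = 3

[1] R0 /= 2  ⇒  (1, 3, 0, 1)
     R1 -= 2·R0  ⇒  (0, 4, 0, 2)
     R2 -= 1·R0  ⇒  (0, 4, 4, 1)
     R3 -= 3·R0  ⇒  (0, 4, 1, 3)
[2] R1 /= 4  ⇒  (0, 1, 0, 3)
     R0 -= 3·R1  ⇒  (1, 0, 0, 2)
     R2 -= 4·R1  ⇒  (0, 0, 4, 4)
     R3 -= 4·R1  ⇒  (0, 0, 1, 1)
[3] R2 /= 4  ⇒  (0, 0, 1, 1)
     R3 -= 1·R2  ⇒  (0, 0, 0, 0)
column 3 empty below row 3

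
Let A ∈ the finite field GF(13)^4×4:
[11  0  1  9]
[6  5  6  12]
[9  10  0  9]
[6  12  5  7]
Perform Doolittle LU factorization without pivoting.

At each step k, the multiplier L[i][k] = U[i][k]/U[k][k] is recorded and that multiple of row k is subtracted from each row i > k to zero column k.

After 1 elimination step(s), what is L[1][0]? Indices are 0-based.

Step 1: pivot at (0,0) is 11.
  row1 ← row1 − (10)·row0  ⇒  L[1][0]=10, U row1=(0, 5, 9, 0)
  row2 ← row2 − (2)·row0  ⇒  L[2][0]=2, U row2=(0, 10, 11, 4)
  row3 ← row3 − (10)·row0  ⇒  L[3][0]=10, U row3=(0, 12, 8, 8)

L[1][0] = 10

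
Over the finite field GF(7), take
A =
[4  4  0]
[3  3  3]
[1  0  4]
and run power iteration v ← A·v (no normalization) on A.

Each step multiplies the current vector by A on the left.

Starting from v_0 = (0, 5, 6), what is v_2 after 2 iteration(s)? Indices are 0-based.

v_0 = (0, 5, 6).
v_1 = A·v_0 = (6, 5, 3).
v_2 = A·v_1 = (2, 0, 4).

v_2 = (2, 0, 4)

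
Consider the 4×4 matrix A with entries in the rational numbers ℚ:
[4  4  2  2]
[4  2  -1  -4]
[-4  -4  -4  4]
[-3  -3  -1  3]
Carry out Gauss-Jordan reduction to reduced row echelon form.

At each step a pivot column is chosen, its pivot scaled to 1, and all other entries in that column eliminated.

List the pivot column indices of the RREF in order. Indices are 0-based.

pivot columns: 0, 1, 2, 3

[1] R0 /= 4  ⇒  (1, 1, 1/2, 1/2)
     R1 -= 4·R0  ⇒  (0, -2, -3, -6)
     R2 -= -4·R0  ⇒  (0, 0, -2, 6)
     R3 -= -3·R0  ⇒  (0, 0, 1/2, 9/2)
[2] R1 /= -2  ⇒  (0, 1, 3/2, 3)
     R0 -= 1·R1  ⇒  (1, 0, -1, -5/2)
[3] R2 /= -2  ⇒  (0, 0, 1, -3)
     R0 -= -1·R2  ⇒  (1, 0, 0, -11/2)
     R1 -= 3/2·R2  ⇒  (0, 1, 0, 15/2)
     R3 -= 1/2·R2  ⇒  (0, 0, 0, 6)
[4] R3 /= 6  ⇒  (0, 0, 0, 1)
     R0 -= -11/2·R3  ⇒  (1, 0, 0, 0)
     R1 -= 15/2·R3  ⇒  (0, 1, 0, 0)
     R2 -= -3·R3  ⇒  (0, 0, 1, 0)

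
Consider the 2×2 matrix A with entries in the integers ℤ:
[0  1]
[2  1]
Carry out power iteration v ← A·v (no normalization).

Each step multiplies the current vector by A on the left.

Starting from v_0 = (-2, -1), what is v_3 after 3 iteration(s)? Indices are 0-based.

v_0 = (-2, -1).
v_1 = A·v_0 = (-1, -5).
v_2 = A·v_1 = (-5, -7).
v_3 = A·v_2 = (-7, -17).

v_3 = (-7, -17)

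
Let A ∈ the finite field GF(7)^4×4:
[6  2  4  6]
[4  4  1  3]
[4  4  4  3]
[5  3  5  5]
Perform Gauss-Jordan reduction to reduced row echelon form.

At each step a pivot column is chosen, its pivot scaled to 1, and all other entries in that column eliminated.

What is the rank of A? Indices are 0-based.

rank = 4

pivot(0,0)=6: scale R0 → (1, 5, 3, 1)
  clear (1,0): R1 −= (4)R0 → (0, 5, 3, 6)
  clear (2,0): R2 −= (4)R0 → (0, 5, 6, 6)
  clear (3,0): R3 −= (5)R0 → (0, 6, 4, 0)
pivot(1,1)=5: scale R1 → (0, 1, 2, 4)
  clear (0,1): R0 −= (5)R1 → (1, 0, 0, 2)
  clear (2,1): R2 −= (5)R1 → (0, 0, 3, 0)
  clear (3,1): R3 −= (6)R1 → (0, 0, 6, 4)
pivot(2,2)=3: scale R2 → (0, 0, 1, 0)
  clear (1,2): R1 −= (2)R2 → (0, 1, 0, 4)
  clear (3,2): R3 −= (6)R2 → (0, 0, 0, 4)
pivot(3,3)=4: scale R3 → (0, 0, 0, 1)
  clear (0,3): R0 −= (2)R3 → (1, 0, 0, 0)
  clear (1,3): R1 −= (4)R3 → (0, 1, 0, 0)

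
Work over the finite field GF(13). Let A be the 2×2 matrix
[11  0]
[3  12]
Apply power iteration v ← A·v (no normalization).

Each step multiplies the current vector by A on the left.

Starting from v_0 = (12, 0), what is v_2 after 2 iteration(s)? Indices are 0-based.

v_0 = (12, 0).
v_1 = A·v_0 = (2, 10).
v_2 = A·v_1 = (9, 9).

v_2 = (9, 9)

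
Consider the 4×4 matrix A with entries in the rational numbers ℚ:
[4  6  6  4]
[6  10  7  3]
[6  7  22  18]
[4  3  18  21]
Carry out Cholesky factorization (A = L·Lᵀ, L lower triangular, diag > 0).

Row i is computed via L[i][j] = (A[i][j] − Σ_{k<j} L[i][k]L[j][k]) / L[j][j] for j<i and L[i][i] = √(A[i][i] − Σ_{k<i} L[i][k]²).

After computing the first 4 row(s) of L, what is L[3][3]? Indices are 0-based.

L[3][3] = 2

Step 1: L[0][0] = √(4) = 2.
  L[1][0] = (6) / L[0][0] = 3.
Step 2: L[1][1] = √(1) = 1.
  L[2][0] = (6) / L[0][0] = 3.
  L[2][1] = (-2) / L[1][1] = -2.
Step 3: L[2][2] = √(9) = 3.
  L[3][0] = (4) / L[0][0] = 2.
  L[3][1] = (-3) / L[1][1] = -3.
  L[3][2] = (6) / L[2][2] = 2.
Step 4: L[3][3] = √(4) = 2.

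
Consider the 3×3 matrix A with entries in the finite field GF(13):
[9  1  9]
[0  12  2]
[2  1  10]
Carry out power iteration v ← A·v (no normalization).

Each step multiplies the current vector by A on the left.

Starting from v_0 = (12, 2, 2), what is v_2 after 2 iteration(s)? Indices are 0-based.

v_0 = (12, 2, 2).
v_1 = A·v_0 = (11, 2, 7).
v_2 = A·v_1 = (8, 12, 3).

v_2 = (8, 12, 3)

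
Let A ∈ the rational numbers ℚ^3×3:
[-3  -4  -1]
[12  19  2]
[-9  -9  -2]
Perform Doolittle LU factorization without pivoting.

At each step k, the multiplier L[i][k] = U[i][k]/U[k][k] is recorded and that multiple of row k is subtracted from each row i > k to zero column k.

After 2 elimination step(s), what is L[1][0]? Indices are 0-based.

L[1][0] = -4

Step 1: pivot at (0,0) is -3.
  row1 ← row1 − (-4)·row0  ⇒  L[1][0]=-4, U row1=(0, 3, -2)
  row2 ← row2 − (3)·row0  ⇒  L[2][0]=3, U row2=(0, 3, 1)
Step 2: pivot at (1,1) is 3.
  row2 ← row2 − (1)·row1  ⇒  L[2][1]=1, U row2=(0, 0, 3)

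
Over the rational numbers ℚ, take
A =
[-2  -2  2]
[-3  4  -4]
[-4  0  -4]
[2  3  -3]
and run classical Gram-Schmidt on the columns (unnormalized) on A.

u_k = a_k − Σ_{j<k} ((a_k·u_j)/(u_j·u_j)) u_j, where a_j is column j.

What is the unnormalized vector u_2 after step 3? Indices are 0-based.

u_2 = (992/953, 1264/953, -1956/953, -1024/953)

Step 1: u_0 = a_0 = (-2, -3, -4, 2).
Step 2: u_1 = a_1 − (-2/33)·u_0 = (-70/33, 42/11, -8/33, 103/33).
Step 3: u_2 = a_2 − (6/11)·u_0 − (-921/953)·u_1 = (992/953, 1264/953, -1956/953, -1024/953).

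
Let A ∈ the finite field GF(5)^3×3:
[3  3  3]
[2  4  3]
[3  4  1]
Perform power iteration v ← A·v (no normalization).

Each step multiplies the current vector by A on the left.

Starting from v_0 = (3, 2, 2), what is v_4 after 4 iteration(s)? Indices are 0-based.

v_0 = (3, 2, 2).
v_1 = A·v_0 = (1, 0, 4).
v_2 = A·v_1 = (0, 4, 2).
v_3 = A·v_2 = (3, 2, 3).
v_4 = A·v_3 = (4, 3, 0).

v_4 = (4, 3, 0)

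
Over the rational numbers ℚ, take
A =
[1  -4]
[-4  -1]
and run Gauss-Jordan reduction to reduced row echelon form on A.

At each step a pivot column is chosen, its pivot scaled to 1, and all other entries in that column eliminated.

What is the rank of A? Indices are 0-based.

step 1: normalize row 0 (÷1) = (1, -4)
  row 1: subtract -4×row0 = (0, -17)
step 2: normalize row 1 (÷-17) = (0, 1)
  row 0: subtract -4×row1 = (1, 0)

rank = 2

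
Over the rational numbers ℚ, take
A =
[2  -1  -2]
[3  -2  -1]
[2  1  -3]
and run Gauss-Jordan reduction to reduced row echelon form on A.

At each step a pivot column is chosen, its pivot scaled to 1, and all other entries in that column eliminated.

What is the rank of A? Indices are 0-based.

[1] R0 /= 2  ⇒  (1, -1/2, -1)
     R1 -= 3·R0  ⇒  (0, -1/2, 2)
     R2 -= 2·R0  ⇒  (0, 2, -1)
[2] R1 /= -1/2  ⇒  (0, 1, -4)
     R0 -= -1/2·R1  ⇒  (1, 0, -3)
     R2 -= 2·R1  ⇒  (0, 0, 7)
[3] R2 /= 7  ⇒  (0, 0, 1)
     R0 -= -3·R2  ⇒  (1, 0, 0)
     R1 -= -4·R2  ⇒  (0, 1, 0)

rank = 3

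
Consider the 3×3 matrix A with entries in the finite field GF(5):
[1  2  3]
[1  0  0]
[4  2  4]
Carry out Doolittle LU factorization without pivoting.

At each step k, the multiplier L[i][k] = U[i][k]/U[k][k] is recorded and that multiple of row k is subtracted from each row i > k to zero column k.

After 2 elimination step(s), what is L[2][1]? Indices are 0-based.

[col 0] pivot 1
  R1 -= 1*R0 → (0, 3, 2)  (L[1][0] := 1)
  R2 -= 4*R0 → (0, 4, 2)  (L[2][0] := 4)
[col 1] pivot 3
  R2 -= 3*R1 → (0, 0, 1)  (L[2][1] := 3)

L[2][1] = 3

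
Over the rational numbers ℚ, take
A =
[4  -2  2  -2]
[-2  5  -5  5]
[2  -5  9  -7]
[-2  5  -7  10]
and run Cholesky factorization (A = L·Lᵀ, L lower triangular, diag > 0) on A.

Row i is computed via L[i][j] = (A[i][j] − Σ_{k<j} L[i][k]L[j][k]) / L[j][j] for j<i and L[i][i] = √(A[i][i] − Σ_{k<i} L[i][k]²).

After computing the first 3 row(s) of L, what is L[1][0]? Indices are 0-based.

L[1][0] = -1

Step 1: L[0][0] = √(4) = 2.
  L[1][0] = (-2) / L[0][0] = -1.
Step 2: L[1][1] = √(4) = 2.
  L[2][0] = (2) / L[0][0] = 1.
  L[2][1] = (-4) / L[1][1] = -2.
Step 3: L[2][2] = √(4) = 2.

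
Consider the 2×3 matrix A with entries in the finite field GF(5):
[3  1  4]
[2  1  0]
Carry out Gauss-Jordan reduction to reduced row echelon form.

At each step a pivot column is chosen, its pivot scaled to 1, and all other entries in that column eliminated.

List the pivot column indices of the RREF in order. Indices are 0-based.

step 1: normalize row 0 (÷3) = (1, 2, 3)
  row 1: subtract 2×row0 = (0, 2, 4)
step 2: normalize row 1 (÷2) = (0, 1, 2)
  row 0: subtract 2×row1 = (1, 0, 4)

pivot columns: 0, 1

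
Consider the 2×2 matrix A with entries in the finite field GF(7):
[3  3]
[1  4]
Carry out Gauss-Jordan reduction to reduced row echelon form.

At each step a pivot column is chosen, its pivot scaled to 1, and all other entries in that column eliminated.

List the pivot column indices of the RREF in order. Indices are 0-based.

pivot columns: 0, 1

step 1: normalize row 0 (÷3) = (1, 1)
  row 1: subtract 1×row0 = (0, 3)
step 2: normalize row 1 (÷3) = (0, 1)
  row 0: subtract 1×row1 = (1, 0)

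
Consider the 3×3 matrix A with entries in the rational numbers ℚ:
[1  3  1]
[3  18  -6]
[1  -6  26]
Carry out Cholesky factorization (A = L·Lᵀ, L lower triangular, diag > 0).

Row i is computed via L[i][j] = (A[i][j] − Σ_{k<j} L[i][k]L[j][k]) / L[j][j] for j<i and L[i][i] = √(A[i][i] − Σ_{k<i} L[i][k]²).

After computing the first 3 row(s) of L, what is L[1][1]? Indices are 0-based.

Step 1: L[0][0] = √(1) = 1.
  L[1][0] = (3) / L[0][0] = 3.
Step 2: L[1][1] = √(9) = 3.
  L[2][0] = (1) / L[0][0] = 1.
  L[2][1] = (-9) / L[1][1] = -3.
Step 3: L[2][2] = √(16) = 4.

L[1][1] = 3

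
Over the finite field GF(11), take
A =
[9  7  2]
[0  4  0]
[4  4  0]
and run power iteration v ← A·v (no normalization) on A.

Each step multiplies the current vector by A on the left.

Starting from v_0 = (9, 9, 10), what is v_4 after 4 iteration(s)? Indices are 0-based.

v_0 = (9, 9, 10).
v_1 = A·v_0 = (10, 3, 6).
v_2 = A·v_1 = (2, 1, 8).
v_3 = A·v_2 = (8, 4, 1).
v_4 = A·v_3 = (3, 5, 4).

v_4 = (3, 5, 4)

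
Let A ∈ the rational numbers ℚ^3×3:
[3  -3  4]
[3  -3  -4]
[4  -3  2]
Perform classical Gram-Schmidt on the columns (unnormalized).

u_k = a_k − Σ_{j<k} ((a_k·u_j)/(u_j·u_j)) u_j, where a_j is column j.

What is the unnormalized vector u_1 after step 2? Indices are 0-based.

u_1 = (-6/17, -6/17, 9/17)

Step 1: u_0 = a_0 = (3, 3, 4).
Step 2: u_1 = a_1 − (-15/17)·u_0 = (-6/17, -6/17, 9/17).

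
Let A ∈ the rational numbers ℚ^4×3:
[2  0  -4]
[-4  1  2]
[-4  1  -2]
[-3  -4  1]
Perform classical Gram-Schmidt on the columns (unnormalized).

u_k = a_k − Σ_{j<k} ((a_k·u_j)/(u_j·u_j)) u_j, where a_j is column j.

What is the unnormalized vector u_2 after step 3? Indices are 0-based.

u_2 = (-1406/397, 498/397, -1090/397, -148/397)

Step 1: u_0 = a_0 = (2, -4, -4, -3).
Step 2: u_1 = a_1 − (4/45)·u_0 = (-8/45, 61/45, 61/45, -56/15).
Step 3: u_2 = a_2 − (-11/45)·u_0 − (-68/397)·u_1 = (-1406/397, 498/397, -1090/397, -148/397).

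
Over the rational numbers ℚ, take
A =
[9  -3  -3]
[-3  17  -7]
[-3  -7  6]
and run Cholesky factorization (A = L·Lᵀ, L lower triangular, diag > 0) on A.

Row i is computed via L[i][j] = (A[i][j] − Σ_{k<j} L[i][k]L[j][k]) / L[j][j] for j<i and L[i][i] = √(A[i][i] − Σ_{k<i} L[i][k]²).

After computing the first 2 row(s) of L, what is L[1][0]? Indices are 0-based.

L[1][0] = -1

Step 1: L[0][0] = √(9) = 3.
  L[1][0] = (-3) / L[0][0] = -1.
Step 2: L[1][1] = √(16) = 4.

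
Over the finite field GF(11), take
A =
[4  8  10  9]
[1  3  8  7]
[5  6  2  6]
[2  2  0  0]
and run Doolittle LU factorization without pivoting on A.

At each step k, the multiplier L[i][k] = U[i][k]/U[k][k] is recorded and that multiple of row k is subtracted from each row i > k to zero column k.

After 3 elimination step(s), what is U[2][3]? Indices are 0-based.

k=0: U[0][0]=4
  eliminate (1,0): mult=3, new row 1: (0, 1, 0, 2); set L[1][0]=3
  eliminate (2,0): mult=4, new row 2: (0, 7, 6, 3); set L[2][0]=4
  eliminate (3,0): mult=6, new row 3: (0, 9, 6, 1); set L[3][0]=6
k=1: U[1][1]=1
  eliminate (2,1): mult=7, new row 2: (0, 0, 6, 0); set L[2][1]=7
  eliminate (3,1): mult=9, new row 3: (0, 0, 6, 5); set L[3][1]=9
k=2: U[2][2]=6
  eliminate (3,2): mult=1, new row 3: (0, 0, 0, 5); set L[3][2]=1

U[2][3] = 0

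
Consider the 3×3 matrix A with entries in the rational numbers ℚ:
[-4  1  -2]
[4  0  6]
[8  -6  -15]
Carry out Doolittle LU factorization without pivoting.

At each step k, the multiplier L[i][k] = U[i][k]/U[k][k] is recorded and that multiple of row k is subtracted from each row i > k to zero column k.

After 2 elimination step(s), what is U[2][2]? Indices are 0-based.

U[2][2] = -3

k=0: U[0][0]=-4
  eliminate (1,0): mult=-1, new row 1: (0, 1, 4); set L[1][0]=-1
  eliminate (2,0): mult=-2, new row 2: (0, -4, -19); set L[2][0]=-2
k=1: U[1][1]=1
  eliminate (2,1): mult=-4, new row 2: (0, 0, -3); set L[2][1]=-4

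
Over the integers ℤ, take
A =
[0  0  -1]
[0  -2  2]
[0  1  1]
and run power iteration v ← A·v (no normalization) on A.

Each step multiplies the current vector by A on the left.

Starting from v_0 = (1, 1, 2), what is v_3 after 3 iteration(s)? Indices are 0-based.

v_0 = (1, 1, 2).
v_1 = A·v_0 = (-2, 2, 3).
v_2 = A·v_1 = (-3, 2, 5).
v_3 = A·v_2 = (-5, 6, 7).

v_3 = (-5, 6, 7)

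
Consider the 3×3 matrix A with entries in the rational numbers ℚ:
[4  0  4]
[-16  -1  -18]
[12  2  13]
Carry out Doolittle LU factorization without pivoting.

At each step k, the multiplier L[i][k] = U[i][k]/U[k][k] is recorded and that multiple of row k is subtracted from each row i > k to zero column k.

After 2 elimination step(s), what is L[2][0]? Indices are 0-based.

[col 0] pivot 4
  R1 -= -4*R0 → (0, -1, -2)  (L[1][0] := -4)
  R2 -= 3*R0 → (0, 2, 1)  (L[2][0] := 3)
[col 1] pivot -1
  R2 -= -2*R1 → (0, 0, -3)  (L[2][1] := -2)

L[2][0] = 3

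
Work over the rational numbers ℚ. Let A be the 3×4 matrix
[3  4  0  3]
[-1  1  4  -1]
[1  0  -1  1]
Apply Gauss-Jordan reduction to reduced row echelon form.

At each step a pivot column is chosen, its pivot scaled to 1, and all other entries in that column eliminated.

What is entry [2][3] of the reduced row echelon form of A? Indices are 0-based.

M[2][3] = 0

[1] R0 /= 3  ⇒  (1, 4/3, 0, 1)
     R1 -= -1·R0  ⇒  (0, 7/3, 4, 0)
     R2 -= 1·R0  ⇒  (0, -4/3, -1, 0)
[2] R1 /= 7/3  ⇒  (0, 1, 12/7, 0)
     R0 -= 4/3·R1  ⇒  (1, 0, -16/7, 1)
     R2 -= -4/3·R1  ⇒  (0, 0, 9/7, 0)
[3] R2 /= 9/7  ⇒  (0, 0, 1, 0)
     R0 -= -16/7·R2  ⇒  (1, 0, 0, 1)
     R1 -= 12/7·R2  ⇒  (0, 1, 0, 0)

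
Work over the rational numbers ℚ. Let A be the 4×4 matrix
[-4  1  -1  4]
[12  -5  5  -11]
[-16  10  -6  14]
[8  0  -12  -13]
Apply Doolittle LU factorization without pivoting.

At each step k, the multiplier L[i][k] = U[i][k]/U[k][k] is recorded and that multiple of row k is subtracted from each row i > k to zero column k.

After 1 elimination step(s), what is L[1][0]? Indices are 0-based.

L[1][0] = -3

[col 0] pivot -4
  R1 -= -3*R0 → (0, -2, 2, 1)  (L[1][0] := -3)
  R2 -= 4*R0 → (0, 6, -2, -2)  (L[2][0] := 4)
  R3 -= -2*R0 → (0, 2, -14, -5)  (L[3][0] := -2)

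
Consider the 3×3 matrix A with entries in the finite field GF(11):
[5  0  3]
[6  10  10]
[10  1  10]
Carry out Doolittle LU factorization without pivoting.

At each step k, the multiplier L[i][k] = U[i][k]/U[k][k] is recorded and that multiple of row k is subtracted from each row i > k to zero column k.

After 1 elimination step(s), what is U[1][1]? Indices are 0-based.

U[1][1] = 10

k=0: U[0][0]=5
  eliminate (1,0): mult=10, new row 1: (0, 10, 2); set L[1][0]=10
  eliminate (2,0): mult=2, new row 2: (0, 1, 4); set L[2][0]=2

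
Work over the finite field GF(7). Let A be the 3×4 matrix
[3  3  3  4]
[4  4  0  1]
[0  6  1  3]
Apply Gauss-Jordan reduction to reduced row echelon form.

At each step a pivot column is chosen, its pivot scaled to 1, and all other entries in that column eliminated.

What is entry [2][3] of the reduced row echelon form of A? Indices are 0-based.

pivot(0,0)=3: scale R0 → (1, 1, 1, 6)
  clear (1,0): R1 −= (4)R0 → (0, 0, 3, 5)
pivot(1,1): swap R1↔R2
pivot(1,1)=6: scale R1 → (0, 1, 6, 4)
  clear (0,1): R0 −= (1)R1 → (1, 0, 2, 2)
pivot(2,2)=3: scale R2 → (0, 0, 1, 4)
  clear (0,2): R0 −= (2)R2 → (1, 0, 0, 1)
  clear (1,2): R1 −= (6)R2 → (0, 1, 0, 1)

M[2][3] = 4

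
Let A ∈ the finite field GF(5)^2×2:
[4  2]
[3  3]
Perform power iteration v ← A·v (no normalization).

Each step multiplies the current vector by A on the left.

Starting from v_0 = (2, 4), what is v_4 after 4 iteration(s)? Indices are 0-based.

v_4 = (3, 0)

v_0 = (2, 4).
v_1 = A·v_0 = (1, 3).
v_2 = A·v_1 = (0, 2).
v_3 = A·v_2 = (4, 1).
v_4 = A·v_3 = (3, 0).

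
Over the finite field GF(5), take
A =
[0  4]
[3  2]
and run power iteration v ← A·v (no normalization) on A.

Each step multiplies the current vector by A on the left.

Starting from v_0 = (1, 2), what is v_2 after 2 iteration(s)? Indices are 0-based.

v_0 = (1, 2).
v_1 = A·v_0 = (3, 2).
v_2 = A·v_1 = (3, 3).

v_2 = (3, 3)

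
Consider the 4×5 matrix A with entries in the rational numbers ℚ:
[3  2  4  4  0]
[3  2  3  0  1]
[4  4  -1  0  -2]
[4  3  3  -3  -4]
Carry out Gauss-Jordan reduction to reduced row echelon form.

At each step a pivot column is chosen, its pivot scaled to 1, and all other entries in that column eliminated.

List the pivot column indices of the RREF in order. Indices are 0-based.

[1] R0 /= 3  ⇒  (1, 2/3, 4/3, 4/3, 0)
     R1 -= 3·R0  ⇒  (0, 0, -1, -4, 1)
     R2 -= 4·R0  ⇒  (0, 4/3, -19/3, -16/3, -2)
     R3 -= 4·R0  ⇒  (0, 1/3, -7/3, -25/3, -4)
[2] R1 <-> R2
[2] R1 /= 4/3  ⇒  (0, 1, -19/4, -4, -3/2)
     R0 -= 2/3·R1  ⇒  (1, 0, 9/2, 4, 1)
     R3 -= 1/3·R1  ⇒  (0, 0, -3/4, -7, -7/2)
[3] R2 /= -1  ⇒  (0, 0, 1, 4, -1)
     R0 -= 9/2·R2  ⇒  (1, 0, 0, -14, 11/2)
     R1 -= -19/4·R2  ⇒  (0, 1, 0, 15, -25/4)
     R3 -= -3/4·R2  ⇒  (0, 0, 0, -4, -17/4)
[4] R3 /= -4  ⇒  (0, 0, 0, 1, 17/16)
     R0 -= -14·R3  ⇒  (1, 0, 0, 0, 163/8)
     R1 -= 15·R3  ⇒  (0, 1, 0, 0, -355/16)
     R2 -= 4·R3  ⇒  (0, 0, 1, 0, -21/4)

pivot columns: 0, 1, 2, 3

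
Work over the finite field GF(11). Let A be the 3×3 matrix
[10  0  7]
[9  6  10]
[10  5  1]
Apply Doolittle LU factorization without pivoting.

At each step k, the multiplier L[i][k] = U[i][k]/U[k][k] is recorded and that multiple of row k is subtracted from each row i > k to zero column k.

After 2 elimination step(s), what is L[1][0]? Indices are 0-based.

L[1][0] = 2

[col 0] pivot 10
  R1 -= 2*R0 → (0, 6, 7)  (L[1][0] := 2)
  R2 -= 1*R0 → (0, 5, 5)  (L[2][0] := 1)
[col 1] pivot 6
  R2 -= 10*R1 → (0, 0, 1)  (L[2][1] := 10)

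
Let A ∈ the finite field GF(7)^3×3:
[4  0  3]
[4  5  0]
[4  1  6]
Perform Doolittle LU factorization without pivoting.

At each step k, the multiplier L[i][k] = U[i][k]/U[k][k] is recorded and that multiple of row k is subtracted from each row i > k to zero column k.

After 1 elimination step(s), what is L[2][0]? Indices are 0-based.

L[2][0] = 1

[col 0] pivot 4
  R1 -= 1*R0 → (0, 5, 4)  (L[1][0] := 1)
  R2 -= 1*R0 → (0, 1, 3)  (L[2][0] := 1)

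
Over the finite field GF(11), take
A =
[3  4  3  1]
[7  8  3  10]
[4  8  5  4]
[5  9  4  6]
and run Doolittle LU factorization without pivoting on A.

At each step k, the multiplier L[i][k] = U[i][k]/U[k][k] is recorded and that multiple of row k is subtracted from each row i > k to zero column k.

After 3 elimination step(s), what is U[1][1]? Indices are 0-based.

k=0: U[0][0]=3
  eliminate (1,0): mult=6, new row 1: (0, 6, 7, 4); set L[1][0]=6
  eliminate (2,0): mult=5, new row 2: (0, 10, 1, 10); set L[2][0]=5
  eliminate (3,0): mult=9, new row 3: (0, 6, 10, 8); set L[3][0]=9
k=1: U[1][1]=6
  eliminate (2,1): mult=9, new row 2: (0, 0, 4, 7); set L[2][1]=9
  eliminate (3,1): mult=1, new row 3: (0, 0, 3, 4); set L[3][1]=1
k=2: U[2][2]=4
  eliminate (3,2): mult=9, new row 3: (0, 0, 0, 7); set L[3][2]=9

U[1][1] = 6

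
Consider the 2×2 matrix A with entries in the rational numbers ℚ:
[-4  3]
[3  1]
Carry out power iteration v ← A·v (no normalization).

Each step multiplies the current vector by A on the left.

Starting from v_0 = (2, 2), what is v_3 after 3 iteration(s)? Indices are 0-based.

v_0 = (2, 2).
v_1 = A·v_0 = (-2, 8).
v_2 = A·v_1 = (32, 2).
v_3 = A·v_2 = (-122, 98).

v_3 = (-122, 98)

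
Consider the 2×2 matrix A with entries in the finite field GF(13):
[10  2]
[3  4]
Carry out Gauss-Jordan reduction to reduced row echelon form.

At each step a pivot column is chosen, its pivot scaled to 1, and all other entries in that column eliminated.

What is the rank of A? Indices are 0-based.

[1] R0 /= 10  ⇒  (1, 8)
     R1 -= 3·R0  ⇒  (0, 6)
[2] R1 /= 6  ⇒  (0, 1)
     R0 -= 8·R1  ⇒  (1, 0)

rank = 2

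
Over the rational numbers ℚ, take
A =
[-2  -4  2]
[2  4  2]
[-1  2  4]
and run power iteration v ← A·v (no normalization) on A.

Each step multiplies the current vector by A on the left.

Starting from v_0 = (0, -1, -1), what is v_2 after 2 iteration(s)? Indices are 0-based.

v_2 = (8, -32, -38)

v_0 = (0, -1, -1).
v_1 = A·v_0 = (2, -6, -6).
v_2 = A·v_1 = (8, -32, -38).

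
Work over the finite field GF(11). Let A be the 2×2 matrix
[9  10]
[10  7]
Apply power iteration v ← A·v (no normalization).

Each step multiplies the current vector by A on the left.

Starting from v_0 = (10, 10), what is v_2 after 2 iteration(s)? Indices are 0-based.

v_2 = (0, 10)

v_0 = (10, 10).
v_1 = A·v_0 = (3, 5).
v_2 = A·v_1 = (0, 10).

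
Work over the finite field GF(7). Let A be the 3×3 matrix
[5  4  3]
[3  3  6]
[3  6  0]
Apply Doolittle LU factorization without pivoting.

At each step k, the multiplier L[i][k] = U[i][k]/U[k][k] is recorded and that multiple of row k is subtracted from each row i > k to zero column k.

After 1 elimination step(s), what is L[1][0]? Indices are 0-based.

L[1][0] = 2

Step 1: pivot at (0,0) is 5.
  row1 ← row1 − (2)·row0  ⇒  L[1][0]=2, U row1=(0, 2, 0)
  row2 ← row2 − (2)·row0  ⇒  L[2][0]=2, U row2=(0, 5, 1)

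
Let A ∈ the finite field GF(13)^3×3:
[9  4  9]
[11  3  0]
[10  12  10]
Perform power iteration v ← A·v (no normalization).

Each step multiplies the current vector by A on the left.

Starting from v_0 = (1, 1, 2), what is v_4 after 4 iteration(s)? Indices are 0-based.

v_4 = (1, 10, 7)

v_0 = (1, 1, 2).
v_1 = A·v_0 = (5, 1, 3).
v_2 = A·v_1 = (11, 6, 1).
v_3 = A·v_2 = (2, 9, 10).
v_4 = A·v_3 = (1, 10, 7).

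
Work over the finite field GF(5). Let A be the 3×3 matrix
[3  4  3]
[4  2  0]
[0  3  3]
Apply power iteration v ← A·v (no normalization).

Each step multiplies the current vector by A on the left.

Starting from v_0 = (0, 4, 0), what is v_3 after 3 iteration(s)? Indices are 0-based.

v_0 = (0, 4, 0).
v_1 = A·v_0 = (1, 3, 2).
v_2 = A·v_1 = (1, 0, 0).
v_3 = A·v_2 = (3, 4, 0).

v_3 = (3, 4, 0)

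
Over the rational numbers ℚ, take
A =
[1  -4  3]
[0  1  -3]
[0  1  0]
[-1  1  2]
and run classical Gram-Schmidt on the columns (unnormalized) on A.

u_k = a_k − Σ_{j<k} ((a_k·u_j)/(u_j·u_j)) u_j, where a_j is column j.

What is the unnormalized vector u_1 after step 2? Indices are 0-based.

u_1 = (-3/2, 1, 1, -3/2)

Step 1: u_0 = a_0 = (1, 0, 0, -1).
Step 2: u_1 = a_1 − (-5/2)·u_0 = (-3/2, 1, 1, -3/2).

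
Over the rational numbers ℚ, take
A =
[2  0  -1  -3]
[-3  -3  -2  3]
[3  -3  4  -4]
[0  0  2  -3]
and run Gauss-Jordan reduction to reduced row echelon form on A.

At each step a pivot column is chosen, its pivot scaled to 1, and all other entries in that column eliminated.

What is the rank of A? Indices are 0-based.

step 1: normalize row 0 (÷2) = (1, 0, -1/2, -3/2)
  row 1: subtract -3×row0 = (0, -3, -7/2, -3/2)
  row 2: subtract 3×row0 = (0, -3, 11/2, 1/2)
step 2: normalize row 1 (÷-3) = (0, 1, 7/6, 1/2)
  row 2: subtract -3×row1 = (0, 0, 9, 2)
step 3: normalize row 2 (÷9) = (0, 0, 1, 2/9)
  row 0: subtract -1/2×row2 = (1, 0, 0, -25/18)
  row 1: subtract 7/6×row2 = (0, 1, 0, 13/54)
  row 3: subtract 2×row2 = (0, 0, 0, -31/9)
step 4: normalize row 3 (÷-31/9) = (0, 0, 0, 1)
  row 0: subtract -25/18×row3 = (1, 0, 0, 0)
  row 1: subtract 13/54×row3 = (0, 1, 0, 0)
  row 2: subtract 2/9×row3 = (0, 0, 1, 0)

rank = 4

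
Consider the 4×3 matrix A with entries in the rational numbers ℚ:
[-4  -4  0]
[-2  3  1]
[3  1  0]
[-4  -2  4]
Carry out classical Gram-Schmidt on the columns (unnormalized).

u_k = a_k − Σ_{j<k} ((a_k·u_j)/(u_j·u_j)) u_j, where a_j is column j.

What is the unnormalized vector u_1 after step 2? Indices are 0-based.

Step 1: u_0 = a_0 = (-4, -2, 3, -4).
Step 2: u_1 = a_1 − (7/15)·u_0 = (-32/15, 59/15, -2/5, -2/15).

u_1 = (-32/15, 59/15, -2/5, -2/15)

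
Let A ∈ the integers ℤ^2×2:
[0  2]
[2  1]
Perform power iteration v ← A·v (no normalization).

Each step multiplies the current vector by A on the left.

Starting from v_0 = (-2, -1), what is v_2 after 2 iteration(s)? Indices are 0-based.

v_2 = (-10, -9)

v_0 = (-2, -1).
v_1 = A·v_0 = (-2, -5).
v_2 = A·v_1 = (-10, -9).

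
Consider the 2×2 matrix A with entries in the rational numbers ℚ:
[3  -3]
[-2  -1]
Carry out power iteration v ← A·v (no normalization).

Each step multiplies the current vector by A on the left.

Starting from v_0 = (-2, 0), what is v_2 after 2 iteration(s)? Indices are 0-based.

v_0 = (-2, 0).
v_1 = A·v_0 = (-6, 4).
v_2 = A·v_1 = (-30, 8).

v_2 = (-30, 8)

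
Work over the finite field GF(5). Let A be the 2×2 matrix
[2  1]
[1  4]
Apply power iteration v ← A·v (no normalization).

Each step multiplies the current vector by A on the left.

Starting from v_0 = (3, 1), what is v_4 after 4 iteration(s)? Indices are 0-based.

v_4 = (0, 1)

v_0 = (3, 1).
v_1 = A·v_0 = (2, 2).
v_2 = A·v_1 = (1, 0).
v_3 = A·v_2 = (2, 1).
v_4 = A·v_3 = (0, 1).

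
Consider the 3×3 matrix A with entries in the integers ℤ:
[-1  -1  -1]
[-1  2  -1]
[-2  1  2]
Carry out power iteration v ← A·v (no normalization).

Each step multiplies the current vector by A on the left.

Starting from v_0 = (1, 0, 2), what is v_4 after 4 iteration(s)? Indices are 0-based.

v_0 = (1, 0, 2).
v_1 = A·v_0 = (-3, -3, 2).
v_2 = A·v_1 = (4, -5, 7).
v_3 = A·v_2 = (-6, -21, 1).
v_4 = A·v_3 = (26, -37, -7).

v_4 = (26, -37, -7)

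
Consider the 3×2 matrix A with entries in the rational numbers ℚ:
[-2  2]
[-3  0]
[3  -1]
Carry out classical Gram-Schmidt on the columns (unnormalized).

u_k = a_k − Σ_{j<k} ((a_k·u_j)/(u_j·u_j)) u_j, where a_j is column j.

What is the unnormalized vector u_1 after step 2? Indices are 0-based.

Step 1: u_0 = a_0 = (-2, -3, 3).
Step 2: u_1 = a_1 − (-7/22)·u_0 = (15/11, -21/22, -1/22).

u_1 = (15/11, -21/22, -1/22)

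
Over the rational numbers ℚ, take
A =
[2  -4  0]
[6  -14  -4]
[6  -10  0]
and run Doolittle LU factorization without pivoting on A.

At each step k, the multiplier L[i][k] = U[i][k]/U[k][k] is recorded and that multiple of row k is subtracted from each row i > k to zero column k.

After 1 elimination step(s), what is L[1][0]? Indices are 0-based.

Step 1: pivot at (0,0) is 2.
  row1 ← row1 − (3)·row0  ⇒  L[1][0]=3, U row1=(0, -2, -4)
  row2 ← row2 − (3)·row0  ⇒  L[2][0]=3, U row2=(0, 2, 0)

L[1][0] = 3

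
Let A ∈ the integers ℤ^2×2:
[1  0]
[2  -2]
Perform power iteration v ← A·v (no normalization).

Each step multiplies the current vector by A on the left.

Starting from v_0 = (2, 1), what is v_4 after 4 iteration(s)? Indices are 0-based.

v_0 = (2, 1).
v_1 = A·v_0 = (2, 2).
v_2 = A·v_1 = (2, 0).
v_3 = A·v_2 = (2, 4).
v_4 = A·v_3 = (2, -4).

v_4 = (2, -4)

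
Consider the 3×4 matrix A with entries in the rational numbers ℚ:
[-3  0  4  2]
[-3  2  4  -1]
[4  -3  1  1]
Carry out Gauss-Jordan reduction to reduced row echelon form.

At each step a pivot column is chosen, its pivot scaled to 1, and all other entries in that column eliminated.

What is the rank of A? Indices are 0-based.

rank = 3

pivot(0,0)=-3: scale R0 → (1, 0, -4/3, -2/3)
  clear (1,0): R1 −= (-3)R0 → (0, 2, 0, -3)
  clear (2,0): R2 −= (4)R0 → (0, -3, 19/3, 11/3)
pivot(1,1)=2: scale R1 → (0, 1, 0, -3/2)
  clear (2,1): R2 −= (-3)R1 → (0, 0, 19/3, -5/6)
pivot(2,2)=19/3: scale R2 → (0, 0, 1, -5/38)
  clear (0,2): R0 −= (-4/3)R2 → (1, 0, 0, -16/19)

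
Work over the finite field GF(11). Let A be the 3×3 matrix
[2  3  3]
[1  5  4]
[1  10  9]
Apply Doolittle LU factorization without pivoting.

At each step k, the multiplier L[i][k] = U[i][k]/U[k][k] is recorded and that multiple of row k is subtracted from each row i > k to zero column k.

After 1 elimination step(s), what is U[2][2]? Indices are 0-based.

k=0: U[0][0]=2
  eliminate (1,0): mult=6, new row 1: (0, 9, 8); set L[1][0]=6
  eliminate (2,0): mult=6, new row 2: (0, 3, 2); set L[2][0]=6

U[2][2] = 2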